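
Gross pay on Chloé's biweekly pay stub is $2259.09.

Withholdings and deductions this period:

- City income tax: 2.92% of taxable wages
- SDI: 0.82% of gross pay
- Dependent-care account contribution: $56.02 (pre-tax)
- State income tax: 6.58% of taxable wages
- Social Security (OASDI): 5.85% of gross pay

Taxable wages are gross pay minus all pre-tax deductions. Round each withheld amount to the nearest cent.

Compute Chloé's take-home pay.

$1843.10

Dependent-care account contribution: $56.02
Taxable wages = $2259.09 − $56.02 = $2203.07
State income tax: $2203.07 × 0.0658 = $144.96
City income tax: $2203.07 × 0.0292 = $64.33
Social Security (OASDI): $2259.09 × 0.0585 = $132.16
SDI: $2259.09 × 0.0082 = $18.52
Total deductions = $56.02 + $144.96 + $64.33 + $132.16 + $18.52 = $415.99
Net pay = $2259.09 − $415.99 = $1843.10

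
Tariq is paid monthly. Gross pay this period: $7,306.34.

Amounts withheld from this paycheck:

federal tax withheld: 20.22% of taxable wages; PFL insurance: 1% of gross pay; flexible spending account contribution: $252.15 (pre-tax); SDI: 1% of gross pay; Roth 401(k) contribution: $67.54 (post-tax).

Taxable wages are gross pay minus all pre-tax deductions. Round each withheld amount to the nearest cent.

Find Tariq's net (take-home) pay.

$5,414.17

Flexible spending account contribution: $252.15
Taxable wages = $7,306.34 − $252.15 = $7,054.19
Federal tax withheld: $7,054.19 × 0.2022 = $1,426.36
PFL insurance: $7,306.34 × 0.01 = $73.06
SDI: $7,306.34 × 0.01 = $73.06
Roth 401(k) contribution: $67.54
Total deductions = $252.15 + $1,426.36 + $73.06 + $73.06 + $67.54 = $1,892.17
Net pay = $7,306.34 − $1,892.17 = $5,414.17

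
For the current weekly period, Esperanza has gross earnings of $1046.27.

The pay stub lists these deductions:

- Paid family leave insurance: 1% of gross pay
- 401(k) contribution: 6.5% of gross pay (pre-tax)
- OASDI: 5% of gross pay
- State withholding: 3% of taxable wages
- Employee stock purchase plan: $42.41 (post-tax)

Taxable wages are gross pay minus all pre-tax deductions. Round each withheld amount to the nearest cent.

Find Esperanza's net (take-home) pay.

401(k) contribution: $1046.27 × 0.065 = $68.01
Taxable wages = $1046.27 − $68.01 = $978.26
State withholding: $978.26 × 0.03 = $29.35
OASDI: $1046.27 × 0.05 = $52.31
Paid family leave insurance: $1046.27 × 0.01 = $10.46
Employee stock purchase plan: $42.41
Total deductions = $68.01 + $29.35 + $52.31 + $10.46 + $42.41 = $202.54
Net pay = $1046.27 − $202.54 = $843.73

$843.73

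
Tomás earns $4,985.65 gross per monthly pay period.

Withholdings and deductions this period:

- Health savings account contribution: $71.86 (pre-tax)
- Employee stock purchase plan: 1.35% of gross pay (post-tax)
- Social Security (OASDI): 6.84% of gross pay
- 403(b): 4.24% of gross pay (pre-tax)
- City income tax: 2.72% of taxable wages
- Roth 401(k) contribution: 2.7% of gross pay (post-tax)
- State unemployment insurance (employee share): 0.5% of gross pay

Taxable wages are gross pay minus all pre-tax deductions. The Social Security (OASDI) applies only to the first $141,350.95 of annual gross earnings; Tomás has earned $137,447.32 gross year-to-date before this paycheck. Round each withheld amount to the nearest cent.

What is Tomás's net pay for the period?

403(b): $4,985.65 × 0.0424 = $211.39
Health savings account contribution: $71.86
Pre-tax total = $211.39 + $71.86 = $283.25
Taxable wages = $4,985.65 − $283.25 = $4,702.40
City income tax: $4,702.40 × 0.0272 = $127.91
State unemployment insurance (employee share): $4,985.65 × 0.005 = $24.93
Social Security (OASDI): only $141,350.95 − $137,447.32 = $3,903.63 of this check is subject → $3,903.63 × 0.0684 = $267.01
Roth 401(k) contribution: $4,985.65 × 0.027 = $134.61
Employee stock purchase plan: $4,985.65 × 0.0135 = $67.31
Total deductions = $211.39 + $71.86 + $127.91 + $24.93 + $267.01 + $134.61 + $67.31 = $905.02
Net pay = $4,985.65 − $905.02 = $4,080.63

$4,080.63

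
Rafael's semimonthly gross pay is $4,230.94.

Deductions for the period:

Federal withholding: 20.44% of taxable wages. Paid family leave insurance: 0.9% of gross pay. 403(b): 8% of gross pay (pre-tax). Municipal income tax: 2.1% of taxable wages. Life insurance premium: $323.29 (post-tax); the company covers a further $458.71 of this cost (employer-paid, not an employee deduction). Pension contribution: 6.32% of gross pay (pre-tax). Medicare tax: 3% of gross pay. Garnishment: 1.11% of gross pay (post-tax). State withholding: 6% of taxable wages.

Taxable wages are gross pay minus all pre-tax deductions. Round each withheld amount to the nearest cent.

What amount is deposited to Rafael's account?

$2,055.21

Pension contribution: $4,230.94 × 0.0632 = $267.40
403(b): $4,230.94 × 0.08 = $338.48
Pre-tax total = $267.40 + $338.48 = $605.88
Taxable wages = $4,230.94 − $605.88 = $3,625.06
Municipal income tax: $3,625.06 × 0.021 = $76.13
Federal withholding: $3,625.06 × 0.2044 = $740.96
State withholding: $3,625.06 × 0.06 = $217.50
Paid family leave insurance: $4,230.94 × 0.009 = $38.08
Medicare tax: $4,230.94 × 0.03 = $126.93
Life insurance premium: $323.29
Garnishment: $4,230.94 × 0.0111 = $46.96
(Employer's $458.71 toward life insurance premium is not withheld from the employee.)
Total deductions = $267.40 + $338.48 + $76.13 + $740.96 + $217.50 + $38.08 + $126.93 + $323.29 + $46.96 = $2,175.73
Net pay = $4,230.94 − $2,175.73 = $2,055.21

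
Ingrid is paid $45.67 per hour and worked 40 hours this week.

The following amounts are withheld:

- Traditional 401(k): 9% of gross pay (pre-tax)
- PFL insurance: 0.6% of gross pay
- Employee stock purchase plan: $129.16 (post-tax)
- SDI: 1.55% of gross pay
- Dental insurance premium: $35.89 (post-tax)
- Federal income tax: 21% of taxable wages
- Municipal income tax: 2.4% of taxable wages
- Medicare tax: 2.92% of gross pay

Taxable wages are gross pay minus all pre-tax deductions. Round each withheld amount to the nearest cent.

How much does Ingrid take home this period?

Gross pay: 40 × $45.67 = $1,826.80
Traditional 401(k): $1,826.80 × 0.09 = $164.41
Taxable wages = $1,826.80 − $164.41 = $1,662.39
Federal income tax: $1,662.39 × 0.21 = $349.10
Municipal income tax: $1,662.39 × 0.024 = $39.90
SDI: $1,826.80 × 0.0155 = $28.32
Medicare tax: $1,826.80 × 0.0292 = $53.34
PFL insurance: $1,826.80 × 0.006 = $10.96
Dental insurance premium: $35.89
Employee stock purchase plan: $129.16
Total deductions = $164.41 + $349.10 + $39.90 + $28.32 + $53.34 + $10.96 + $35.89 + $129.16 = $811.08
Net pay = $1,826.80 − $811.08 = $1,015.72

$1,015.72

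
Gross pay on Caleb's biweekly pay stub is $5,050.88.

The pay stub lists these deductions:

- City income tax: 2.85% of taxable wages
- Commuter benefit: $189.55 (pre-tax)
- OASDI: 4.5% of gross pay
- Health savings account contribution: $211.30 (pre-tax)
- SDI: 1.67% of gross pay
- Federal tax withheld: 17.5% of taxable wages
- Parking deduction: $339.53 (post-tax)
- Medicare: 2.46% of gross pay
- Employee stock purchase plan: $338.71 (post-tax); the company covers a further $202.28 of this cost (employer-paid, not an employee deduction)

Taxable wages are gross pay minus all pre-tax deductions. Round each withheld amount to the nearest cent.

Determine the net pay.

$2,589.61

Health savings account contribution: $211.30
Commuter benefit: $189.55
Pre-tax total = $211.30 + $189.55 = $400.85
Taxable wages = $5,050.88 − $400.85 = $4,650.03
City income tax: $4,650.03 × 0.0285 = $132.53
Federal tax withheld: $4,650.03 × 0.175 = $813.76
SDI: $5,050.88 × 0.0167 = $84.35
OASDI: $5,050.88 × 0.045 = $227.29
Medicare: $5,050.88 × 0.0246 = $124.25
Parking deduction: $339.53
Employee stock purchase plan: $338.71
(Employer's $202.28 toward employee stock purchase plan is not withheld from the employee.)
Total deductions = $211.30 + $189.55 + $132.53 + $813.76 + $84.35 + $227.29 + $124.25 + $339.53 + $338.71 = $2,461.27
Net pay = $5,050.88 − $2,461.27 = $2,589.61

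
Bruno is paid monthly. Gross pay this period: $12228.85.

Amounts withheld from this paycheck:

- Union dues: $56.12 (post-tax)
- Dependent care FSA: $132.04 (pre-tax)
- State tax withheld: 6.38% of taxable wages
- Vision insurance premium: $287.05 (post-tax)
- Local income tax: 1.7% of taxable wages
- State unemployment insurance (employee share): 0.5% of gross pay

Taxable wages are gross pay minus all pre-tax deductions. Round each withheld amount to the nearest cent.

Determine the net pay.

$10715.07

Dependent care FSA: $132.04
Taxable wages = $12228.85 − $132.04 = $12096.81
Local income tax: $12096.81 × 0.017 = $205.65
State tax withheld: $12096.81 × 0.0638 = $771.78
State unemployment insurance (employee share): $12228.85 × 0.005 = $61.14
Vision insurance premium: $287.05
Union dues: $56.12
Total deductions = $132.04 + $205.65 + $771.78 + $61.14 + $287.05 + $56.12 = $1513.78
Net pay = $12228.85 − $1513.78 = $10715.07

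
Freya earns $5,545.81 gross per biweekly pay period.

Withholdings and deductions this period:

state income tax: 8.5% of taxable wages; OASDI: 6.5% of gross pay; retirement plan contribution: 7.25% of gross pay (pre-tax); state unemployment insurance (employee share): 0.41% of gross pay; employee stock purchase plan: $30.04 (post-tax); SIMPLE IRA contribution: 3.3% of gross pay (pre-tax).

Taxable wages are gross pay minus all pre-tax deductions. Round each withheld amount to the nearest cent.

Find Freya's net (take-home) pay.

Retirement plan contribution: $5,545.81 × 0.0725 = $402.07
SIMPLE IRA contribution: $5,545.81 × 0.033 = $183.01
Pre-tax total = $402.07 + $183.01 = $585.08
Taxable wages = $5,545.81 − $585.08 = $4,960.73
State income tax: $4,960.73 × 0.085 = $421.66
OASDI: $5,545.81 × 0.065 = $360.48
State unemployment insurance (employee share): $5,545.81 × 0.0041 = $22.74
Employee stock purchase plan: $30.04
Total deductions = $402.07 + $183.01 + $421.66 + $360.48 + $22.74 + $30.04 = $1,420.00
Net pay = $5,545.81 − $1,420.00 = $4,125.81

$4,125.81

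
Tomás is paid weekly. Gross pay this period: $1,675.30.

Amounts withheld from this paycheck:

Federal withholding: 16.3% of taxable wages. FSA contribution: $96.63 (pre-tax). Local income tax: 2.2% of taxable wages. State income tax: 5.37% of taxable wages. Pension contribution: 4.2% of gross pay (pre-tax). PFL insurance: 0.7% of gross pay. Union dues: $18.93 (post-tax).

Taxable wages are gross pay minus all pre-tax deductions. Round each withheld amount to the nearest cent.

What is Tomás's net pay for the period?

FSA contribution: $96.63
Pension contribution: $1,675.30 × 0.042 = $70.36
Pre-tax total = $96.63 + $70.36 = $166.99
Taxable wages = $1,675.30 − $166.99 = $1,508.31
Local income tax: $1,508.31 × 0.022 = $33.18
State income tax: $1,508.31 × 0.0537 = $81.00
Federal withholding: $1,508.31 × 0.163 = $245.85
PFL insurance: $1,675.30 × 0.007 = $11.73
Union dues: $18.93
Total deductions = $96.63 + $70.36 + $33.18 + $81.00 + $245.85 + $11.73 + $18.93 = $557.68
Net pay = $1,675.30 − $557.68 = $1,117.62

$1,117.62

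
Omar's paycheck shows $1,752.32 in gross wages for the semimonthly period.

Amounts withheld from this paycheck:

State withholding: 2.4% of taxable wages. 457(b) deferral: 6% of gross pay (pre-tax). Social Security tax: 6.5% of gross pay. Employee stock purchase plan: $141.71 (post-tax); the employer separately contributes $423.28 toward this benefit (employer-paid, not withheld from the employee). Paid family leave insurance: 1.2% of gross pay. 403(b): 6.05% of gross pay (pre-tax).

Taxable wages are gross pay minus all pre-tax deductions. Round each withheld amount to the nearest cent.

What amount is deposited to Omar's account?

$1,227.53

457(b) deferral: $1,752.32 × 0.06 = $105.14
403(b): $1,752.32 × 0.0605 = $106.02
Pre-tax total = $105.14 + $106.02 = $211.16
Taxable wages = $1,752.32 − $211.16 = $1,541.16
State withholding: $1,541.16 × 0.024 = $36.99
Social Security tax: $1,752.32 × 0.065 = $113.90
Paid family leave insurance: $1,752.32 × 0.012 = $21.03
Employee stock purchase plan: $141.71
(Employer's $423.28 toward employee stock purchase plan is not withheld from the employee.)
Total deductions = $105.14 + $106.02 + $36.99 + $113.90 + $21.03 + $141.71 = $524.79
Net pay = $1,752.32 − $524.79 = $1,227.53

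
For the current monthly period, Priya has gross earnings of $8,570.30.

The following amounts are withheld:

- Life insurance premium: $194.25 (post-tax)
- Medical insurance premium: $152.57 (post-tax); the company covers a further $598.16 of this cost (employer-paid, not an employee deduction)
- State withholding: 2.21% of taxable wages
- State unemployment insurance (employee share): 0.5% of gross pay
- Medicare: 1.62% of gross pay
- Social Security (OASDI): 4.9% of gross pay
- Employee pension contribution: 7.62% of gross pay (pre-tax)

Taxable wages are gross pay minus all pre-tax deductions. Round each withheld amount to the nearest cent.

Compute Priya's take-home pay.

$6,793.82

Employee pension contribution: $8,570.30 × 0.0762 = $653.06
Taxable wages = $8,570.30 − $653.06 = $7,917.24
State withholding: $7,917.24 × 0.0221 = $174.97
Medicare: $8,570.30 × 0.0162 = $138.84
State unemployment insurance (employee share): $8,570.30 × 0.005 = $42.85
Social Security (OASDI): $8,570.30 × 0.049 = $419.94
Medical insurance premium: $152.57
Life insurance premium: $194.25
(Employer's $598.16 toward medical insurance premium is not withheld from the employee.)
Total deductions = $653.06 + $174.97 + $138.84 + $42.85 + $419.94 + $152.57 + $194.25 = $1,776.48
Net pay = $8,570.30 − $1,776.48 = $6,793.82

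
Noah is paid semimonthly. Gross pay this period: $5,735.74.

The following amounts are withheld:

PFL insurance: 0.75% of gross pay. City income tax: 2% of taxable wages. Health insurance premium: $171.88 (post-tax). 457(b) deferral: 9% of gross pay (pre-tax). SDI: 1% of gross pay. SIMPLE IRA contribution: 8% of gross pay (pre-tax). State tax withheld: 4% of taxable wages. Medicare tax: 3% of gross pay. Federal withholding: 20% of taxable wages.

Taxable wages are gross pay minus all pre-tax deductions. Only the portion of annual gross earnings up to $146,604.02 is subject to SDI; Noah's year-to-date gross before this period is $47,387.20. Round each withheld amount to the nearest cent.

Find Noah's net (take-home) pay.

457(b) deferral: $5,735.74 × 0.09 = $516.22
SIMPLE IRA contribution: $5,735.74 × 0.08 = $458.86
Pre-tax total = $516.22 + $458.86 = $975.08
Taxable wages = $5,735.74 − $975.08 = $4,760.66
Federal withholding: $4,760.66 × 0.2 = $952.13
State tax withheld: $4,760.66 × 0.04 = $190.43
City income tax: $4,760.66 × 0.02 = $95.21
Medicare tax: $5,735.74 × 0.03 = $172.07
SDI: cap not yet reached, full $5,735.74 is subject → $5,735.74 × 0.01 = $57.36
PFL insurance: $5,735.74 × 0.0075 = $43.02
Health insurance premium: $171.88
Total deductions = $516.22 + $458.86 + $952.13 + $190.43 + $95.21 + $172.07 + $57.36 + $43.02 + $171.88 = $2,657.18
Net pay = $5,735.74 − $2,657.18 = $3,078.56

$3,078.56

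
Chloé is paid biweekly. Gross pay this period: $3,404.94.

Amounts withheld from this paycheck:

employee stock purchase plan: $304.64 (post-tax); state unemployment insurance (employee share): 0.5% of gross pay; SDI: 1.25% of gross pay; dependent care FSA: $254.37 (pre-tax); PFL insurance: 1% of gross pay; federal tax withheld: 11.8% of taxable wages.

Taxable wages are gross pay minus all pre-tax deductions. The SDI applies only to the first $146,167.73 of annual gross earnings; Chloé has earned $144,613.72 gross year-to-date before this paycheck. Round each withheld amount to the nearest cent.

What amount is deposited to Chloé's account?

$2,403.66

Dependent care FSA: $254.37
Taxable wages = $3,404.94 − $254.37 = $3,150.57
Federal tax withheld: $3,150.57 × 0.118 = $371.77
SDI: only $146,167.73 − $144,613.72 = $1,554.01 of this check is subject → $1,554.01 × 0.0125 = $19.43
State unemployment insurance (employee share): $3,404.94 × 0.005 = $17.02
PFL insurance: $3,404.94 × 0.01 = $34.05
Employee stock purchase plan: $304.64
Total deductions = $254.37 + $371.77 + $19.43 + $17.02 + $34.05 + $304.64 = $1,001.28
Net pay = $3,404.94 − $1,001.28 = $2,403.66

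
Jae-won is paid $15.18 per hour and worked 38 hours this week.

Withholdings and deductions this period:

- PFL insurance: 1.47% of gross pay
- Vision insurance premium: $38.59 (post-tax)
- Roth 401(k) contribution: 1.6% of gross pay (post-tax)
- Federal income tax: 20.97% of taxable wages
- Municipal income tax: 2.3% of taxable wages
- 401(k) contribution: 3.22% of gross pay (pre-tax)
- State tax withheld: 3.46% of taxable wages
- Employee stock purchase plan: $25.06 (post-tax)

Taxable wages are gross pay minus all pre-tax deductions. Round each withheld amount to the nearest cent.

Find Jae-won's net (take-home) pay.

$327.68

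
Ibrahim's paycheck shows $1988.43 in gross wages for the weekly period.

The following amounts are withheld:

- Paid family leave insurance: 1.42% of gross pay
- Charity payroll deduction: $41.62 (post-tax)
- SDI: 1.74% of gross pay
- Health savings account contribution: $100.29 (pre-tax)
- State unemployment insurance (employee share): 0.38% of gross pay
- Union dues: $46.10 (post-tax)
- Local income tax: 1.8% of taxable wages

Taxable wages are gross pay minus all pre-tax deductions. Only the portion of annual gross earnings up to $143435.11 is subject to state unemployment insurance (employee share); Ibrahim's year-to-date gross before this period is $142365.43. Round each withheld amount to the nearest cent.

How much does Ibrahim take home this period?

$1699.53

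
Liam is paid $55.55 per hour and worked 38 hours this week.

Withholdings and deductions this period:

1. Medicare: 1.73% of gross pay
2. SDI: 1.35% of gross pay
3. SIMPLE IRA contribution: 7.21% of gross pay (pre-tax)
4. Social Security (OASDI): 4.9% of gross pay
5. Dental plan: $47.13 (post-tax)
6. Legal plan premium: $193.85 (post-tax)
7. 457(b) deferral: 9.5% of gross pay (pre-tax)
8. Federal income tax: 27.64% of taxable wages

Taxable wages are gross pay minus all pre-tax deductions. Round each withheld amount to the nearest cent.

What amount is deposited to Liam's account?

$862.77

Gross pay: 38 × $55.55 = $2110.90
457(b) deferral: $2110.90 × 0.095 = $200.54
SIMPLE IRA contribution: $2110.90 × 0.0721 = $152.20
Pre-tax total = $200.54 + $152.20 = $352.74
Taxable wages = $2110.90 − $352.74 = $1758.16
Federal income tax: $1758.16 × 0.2764 = $485.96
Social Security (OASDI): $2110.90 × 0.049 = $103.43
SDI: $2110.90 × 0.0135 = $28.50
Medicare: $2110.90 × 0.0173 = $36.52
Dental plan: $47.13
Legal plan premium: $193.85
Total deductions = $200.54 + $152.20 + $485.96 + $103.43 + $28.50 + $36.52 + $47.13 + $193.85 = $1248.13
Net pay = $2110.90 − $1248.13 = $862.77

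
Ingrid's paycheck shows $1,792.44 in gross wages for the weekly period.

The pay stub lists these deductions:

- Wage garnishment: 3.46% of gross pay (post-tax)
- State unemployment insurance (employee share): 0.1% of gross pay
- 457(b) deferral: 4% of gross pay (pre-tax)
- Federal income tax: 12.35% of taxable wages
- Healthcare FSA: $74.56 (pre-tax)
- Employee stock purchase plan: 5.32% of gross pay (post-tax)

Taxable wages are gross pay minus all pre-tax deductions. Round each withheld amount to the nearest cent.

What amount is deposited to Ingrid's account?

457(b) deferral: $1,792.44 × 0.04 = $71.70
Healthcare FSA: $74.56
Pre-tax total = $71.70 + $74.56 = $146.26
Taxable wages = $1,792.44 − $146.26 = $1,646.18
Federal income tax: $1,646.18 × 0.1235 = $203.30
State unemployment insurance (employee share): $1,792.44 × 0.001 = $1.79
Employee stock purchase plan: $1,792.44 × 0.0532 = $95.36
Wage garnishment: $1,792.44 × 0.0346 = $62.02
Total deductions = $71.70 + $74.56 + $203.30 + $1.79 + $95.36 + $62.02 = $508.73
Net pay = $1,792.44 − $508.73 = $1,283.71

$1,283.71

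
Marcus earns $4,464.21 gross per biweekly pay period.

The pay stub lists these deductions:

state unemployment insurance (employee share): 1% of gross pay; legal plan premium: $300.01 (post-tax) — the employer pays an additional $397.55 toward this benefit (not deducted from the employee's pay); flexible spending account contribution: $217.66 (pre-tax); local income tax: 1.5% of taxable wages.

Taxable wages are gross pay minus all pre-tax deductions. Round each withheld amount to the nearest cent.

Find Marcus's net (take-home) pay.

$3,838.20

Flexible spending account contribution: $217.66
Taxable wages = $4,464.21 − $217.66 = $4,246.55
Local income tax: $4,246.55 × 0.015 = $63.70
State unemployment insurance (employee share): $4,464.21 × 0.01 = $44.64
Legal plan premium: $300.01
(Employer's $397.55 toward legal plan premium is not withheld from the employee.)
Total deductions = $217.66 + $63.70 + $44.64 + $300.01 = $626.01
Net pay = $4,464.21 − $626.01 = $3,838.20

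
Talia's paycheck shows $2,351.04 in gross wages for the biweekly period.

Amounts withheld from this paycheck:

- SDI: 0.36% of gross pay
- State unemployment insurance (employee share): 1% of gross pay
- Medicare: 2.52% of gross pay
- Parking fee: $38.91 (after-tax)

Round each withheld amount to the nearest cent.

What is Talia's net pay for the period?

$2,220.91

SDI: $2,351.04 × 0.0036 = $8.46
State unemployment insurance (employee share): $2,351.04 × 0.01 = $23.51
Medicare: $2,351.04 × 0.0252 = $59.25
Parking fee: $38.91
Total deductions = $8.46 + $23.51 + $59.25 + $38.91 = $130.13
Net pay = $2,351.04 − $130.13 = $2,220.91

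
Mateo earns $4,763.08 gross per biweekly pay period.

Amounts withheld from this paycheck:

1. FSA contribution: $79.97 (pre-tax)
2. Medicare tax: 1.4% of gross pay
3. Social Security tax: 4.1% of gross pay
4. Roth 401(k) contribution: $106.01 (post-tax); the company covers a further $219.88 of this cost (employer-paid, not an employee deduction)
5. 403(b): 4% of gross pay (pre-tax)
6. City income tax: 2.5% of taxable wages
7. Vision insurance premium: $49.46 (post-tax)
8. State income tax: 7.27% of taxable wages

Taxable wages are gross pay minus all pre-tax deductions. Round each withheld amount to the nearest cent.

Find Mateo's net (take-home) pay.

FSA contribution: $79.97
403(b): $4,763.08 × 0.04 = $190.52
Pre-tax total = $79.97 + $190.52 = $270.49
Taxable wages = $4,763.08 − $270.49 = $4,492.59
City income tax: $4,492.59 × 0.025 = $112.31
State income tax: $4,492.59 × 0.0727 = $326.61
Social Security tax: $4,763.08 × 0.041 = $195.29
Medicare tax: $4,763.08 × 0.014 = $66.68
Roth 401(k) contribution: $106.01
Vision insurance premium: $49.46
(Employer's $219.88 toward Roth 401(k) contribution is not withheld from the employee.)
Total deductions = $79.97 + $190.52 + $112.31 + $326.61 + $195.29 + $66.68 + $106.01 + $49.46 = $1,126.85
Net pay = $4,763.08 − $1,126.85 = $3,636.23

$3,636.23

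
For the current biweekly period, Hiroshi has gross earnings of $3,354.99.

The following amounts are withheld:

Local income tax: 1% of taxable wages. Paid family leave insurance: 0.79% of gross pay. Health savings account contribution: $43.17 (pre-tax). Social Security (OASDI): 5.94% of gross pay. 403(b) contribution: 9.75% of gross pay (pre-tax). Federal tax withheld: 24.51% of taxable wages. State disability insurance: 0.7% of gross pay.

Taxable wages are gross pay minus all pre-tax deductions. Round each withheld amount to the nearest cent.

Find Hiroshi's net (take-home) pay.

$1,974.04

403(b) contribution: $3,354.99 × 0.0975 = $327.11
Health savings account contribution: $43.17
Pre-tax total = $327.11 + $43.17 = $370.28
Taxable wages = $3,354.99 − $370.28 = $2,984.71
Local income tax: $2,984.71 × 0.01 = $29.85
Federal tax withheld: $2,984.71 × 0.2451 = $731.55
State disability insurance: $3,354.99 × 0.007 = $23.48
Paid family leave insurance: $3,354.99 × 0.0079 = $26.50
Social Security (OASDI): $3,354.99 × 0.0594 = $199.29
Total deductions = $327.11 + $43.17 + $29.85 + $731.55 + $23.48 + $26.50 + $199.29 = $1,380.95
Net pay = $3,354.99 − $1,380.95 = $1,974.04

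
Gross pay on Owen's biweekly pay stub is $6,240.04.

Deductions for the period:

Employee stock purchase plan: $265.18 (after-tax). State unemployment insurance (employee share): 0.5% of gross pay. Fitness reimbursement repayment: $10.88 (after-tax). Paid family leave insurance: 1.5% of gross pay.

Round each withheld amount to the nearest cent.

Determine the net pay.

State unemployment insurance (employee share): $6,240.04 × 0.005 = $31.20
Paid family leave insurance: $6,240.04 × 0.015 = $93.60
Employee stock purchase plan: $265.18
Fitness reimbursement repayment: $10.88
Total deductions = $31.20 + $93.60 + $265.18 + $10.88 = $400.86
Net pay = $6,240.04 − $400.86 = $5,839.18

$5,839.18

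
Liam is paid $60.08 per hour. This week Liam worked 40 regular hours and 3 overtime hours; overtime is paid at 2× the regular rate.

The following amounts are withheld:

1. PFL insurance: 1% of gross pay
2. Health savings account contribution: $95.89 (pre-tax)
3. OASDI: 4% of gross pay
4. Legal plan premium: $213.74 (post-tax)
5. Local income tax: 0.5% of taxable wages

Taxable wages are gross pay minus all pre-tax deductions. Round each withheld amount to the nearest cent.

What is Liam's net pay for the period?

$2302.52

Regular pay: 40 × $60.08 = $2403.20
Overtime pay: 3 × $60.08 × 2 = $360.48
Gross pay = $2403.20 + $360.48 = $2763.68
Health savings account contribution: $95.89
Taxable wages = $2763.68 − $95.89 = $2667.79
Local income tax: $2667.79 × 0.005 = $13.34
PFL insurance: $2763.68 × 0.01 = $27.64
OASDI: $2763.68 × 0.04 = $110.55
Legal plan premium: $213.74
Total deductions = $95.89 + $13.34 + $27.64 + $110.55 + $213.74 = $461.16
Net pay = $2763.68 − $461.16 = $2302.52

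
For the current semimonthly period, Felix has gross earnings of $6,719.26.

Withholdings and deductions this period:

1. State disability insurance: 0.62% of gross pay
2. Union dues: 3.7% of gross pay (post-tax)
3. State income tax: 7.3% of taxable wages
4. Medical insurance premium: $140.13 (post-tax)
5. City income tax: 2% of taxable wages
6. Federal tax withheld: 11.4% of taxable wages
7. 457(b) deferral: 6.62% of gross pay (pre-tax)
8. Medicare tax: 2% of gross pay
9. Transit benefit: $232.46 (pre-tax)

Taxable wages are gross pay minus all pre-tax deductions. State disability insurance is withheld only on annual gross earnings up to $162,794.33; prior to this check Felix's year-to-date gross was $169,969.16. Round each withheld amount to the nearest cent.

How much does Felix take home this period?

457(b) deferral: $6,719.26 × 0.0662 = $444.82
Transit benefit: $232.46
Pre-tax total = $444.82 + $232.46 = $677.28
Taxable wages = $6,719.26 − $677.28 = $6,041.98
Federal tax withheld: $6,041.98 × 0.114 = $688.79
City income tax: $6,041.98 × 0.02 = $120.84
State income tax: $6,041.98 × 0.073 = $441.06
State disability insurance: annual cap $162,794.33 already reached (YTD $169,969.16), so $0.00
Medicare tax: $6,719.26 × 0.02 = $134.39
Union dues: $6,719.26 × 0.037 = $248.61
Medical insurance premium: $140.13
Total deductions = $444.82 + $232.46 + $688.79 + $120.84 + $441.06 + $0.00 + $134.39 + $248.61 + $140.13 = $2,451.10
Net pay = $6,719.26 − $2,451.10 = $4,268.16

$4,268.16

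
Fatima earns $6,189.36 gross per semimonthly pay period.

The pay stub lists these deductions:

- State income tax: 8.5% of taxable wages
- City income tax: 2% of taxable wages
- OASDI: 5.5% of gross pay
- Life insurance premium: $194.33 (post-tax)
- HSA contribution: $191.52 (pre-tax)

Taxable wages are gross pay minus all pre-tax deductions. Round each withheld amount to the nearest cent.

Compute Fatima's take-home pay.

HSA contribution: $191.52
Taxable wages = $6,189.36 − $191.52 = $5,997.84
City income tax: $5,997.84 × 0.02 = $119.96
State income tax: $5,997.84 × 0.085 = $509.82
OASDI: $6,189.36 × 0.055 = $340.41
Life insurance premium: $194.33
Total deductions = $191.52 + $119.96 + $509.82 + $340.41 + $194.33 = $1,356.04
Net pay = $6,189.36 − $1,356.04 = $4,833.32

$4,833.32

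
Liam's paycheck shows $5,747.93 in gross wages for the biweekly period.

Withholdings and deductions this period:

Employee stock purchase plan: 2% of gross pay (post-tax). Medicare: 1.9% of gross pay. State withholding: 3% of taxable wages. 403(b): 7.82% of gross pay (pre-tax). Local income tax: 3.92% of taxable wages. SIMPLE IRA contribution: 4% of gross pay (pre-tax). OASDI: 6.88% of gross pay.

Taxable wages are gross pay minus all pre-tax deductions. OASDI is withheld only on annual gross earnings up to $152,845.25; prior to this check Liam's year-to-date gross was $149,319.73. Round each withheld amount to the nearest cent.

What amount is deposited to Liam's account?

$4,251.04

403(b): $5,747.93 × 0.0782 = $449.49
SIMPLE IRA contribution: $5,747.93 × 0.04 = $229.92
Pre-tax total = $449.49 + $229.92 = $679.41
Taxable wages = $5,747.93 − $679.41 = $5,068.52
Local income tax: $5,068.52 × 0.0392 = $198.69
State withholding: $5,068.52 × 0.03 = $152.06
Medicare: $5,747.93 × 0.019 = $109.21
OASDI: only $152,845.25 − $149,319.73 = $3,525.52 of this check is subject → $3,525.52 × 0.0688 = $242.56
Employee stock purchase plan: $5,747.93 × 0.02 = $114.96
Total deductions = $449.49 + $229.92 + $198.69 + $152.06 + $109.21 + $242.56 + $114.96 = $1,496.89
Net pay = $5,747.93 − $1,496.89 = $4,251.04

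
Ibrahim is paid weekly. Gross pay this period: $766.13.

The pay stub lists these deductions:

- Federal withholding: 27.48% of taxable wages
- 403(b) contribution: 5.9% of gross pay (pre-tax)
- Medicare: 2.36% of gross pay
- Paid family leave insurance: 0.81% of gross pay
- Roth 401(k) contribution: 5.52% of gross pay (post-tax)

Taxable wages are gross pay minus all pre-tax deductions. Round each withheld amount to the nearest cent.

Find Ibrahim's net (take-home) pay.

$456.24

403(b) contribution: $766.13 × 0.059 = $45.20
Taxable wages = $766.13 − $45.20 = $720.93
Federal withholding: $720.93 × 0.2748 = $198.11
Medicare: $766.13 × 0.0236 = $18.08
Paid family leave insurance: $766.13 × 0.0081 = $6.21
Roth 401(k) contribution: $766.13 × 0.0552 = $42.29
Total deductions = $45.20 + $198.11 + $18.08 + $6.21 + $42.29 = $309.89
Net pay = $766.13 − $309.89 = $456.24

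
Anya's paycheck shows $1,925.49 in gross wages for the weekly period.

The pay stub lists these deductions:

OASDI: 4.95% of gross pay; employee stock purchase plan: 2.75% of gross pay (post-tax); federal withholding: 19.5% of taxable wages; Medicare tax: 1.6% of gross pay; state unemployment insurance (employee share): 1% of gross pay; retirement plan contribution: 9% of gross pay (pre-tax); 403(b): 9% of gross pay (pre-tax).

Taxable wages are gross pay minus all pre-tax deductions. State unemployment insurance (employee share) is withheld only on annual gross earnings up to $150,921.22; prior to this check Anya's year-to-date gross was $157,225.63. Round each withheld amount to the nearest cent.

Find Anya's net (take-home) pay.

$1,091.95

Retirement plan contribution: $1,925.49 × 0.09 = $173.29
403(b): $1,925.49 × 0.09 = $173.29
Pre-tax total = $173.29 + $173.29 = $346.58
Taxable wages = $1,925.49 − $346.58 = $1,578.91
Federal withholding: $1,578.91 × 0.195 = $307.89
OASDI: $1,925.49 × 0.0495 = $95.31
State unemployment insurance (employee share): annual cap $150,921.22 already reached (YTD $157,225.63), so $0.00
Medicare tax: $1,925.49 × 0.016 = $30.81
Employee stock purchase plan: $1,925.49 × 0.0275 = $52.95
Total deductions = $173.29 + $173.29 + $307.89 + $95.31 + $0.00 + $30.81 + $52.95 = $833.54
Net pay = $1,925.49 − $833.54 = $1,091.95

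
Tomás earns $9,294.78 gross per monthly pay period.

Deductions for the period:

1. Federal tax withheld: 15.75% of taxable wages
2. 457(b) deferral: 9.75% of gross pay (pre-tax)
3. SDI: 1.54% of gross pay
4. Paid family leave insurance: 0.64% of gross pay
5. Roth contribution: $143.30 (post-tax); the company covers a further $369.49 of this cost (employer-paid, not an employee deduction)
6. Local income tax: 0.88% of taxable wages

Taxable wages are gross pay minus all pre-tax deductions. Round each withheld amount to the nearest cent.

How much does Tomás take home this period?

$6,647.59

457(b) deferral: $9,294.78 × 0.0975 = $906.24
Taxable wages = $9,294.78 − $906.24 = $8,388.54
Federal tax withheld: $8,388.54 × 0.1575 = $1,321.20
Local income tax: $8,388.54 × 0.0088 = $73.82
Paid family leave insurance: $9,294.78 × 0.0064 = $59.49
SDI: $9,294.78 × 0.0154 = $143.14
Roth contribution: $143.30
(Employer's $369.49 toward Roth contribution is not withheld from the employee.)
Total deductions = $906.24 + $1,321.20 + $73.82 + $59.49 + $143.14 + $143.30 = $2,647.19
Net pay = $9,294.78 − $2,647.19 = $6,647.59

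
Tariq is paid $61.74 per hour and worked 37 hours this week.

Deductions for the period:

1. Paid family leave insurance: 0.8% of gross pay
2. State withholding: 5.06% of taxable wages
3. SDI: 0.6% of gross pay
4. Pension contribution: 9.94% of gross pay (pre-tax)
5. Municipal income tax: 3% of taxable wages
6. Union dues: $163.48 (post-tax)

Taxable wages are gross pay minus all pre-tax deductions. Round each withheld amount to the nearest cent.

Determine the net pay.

$1,696.02

Gross pay: 37 × $61.74 = $2,284.38
Pension contribution: $2,284.38 × 0.0994 = $227.07
Taxable wages = $2,284.38 − $227.07 = $2,057.31
State withholding: $2,057.31 × 0.0506 = $104.10
Municipal income tax: $2,057.31 × 0.03 = $61.72
Paid family leave insurance: $2,284.38 × 0.008 = $18.28
SDI: $2,284.38 × 0.006 = $13.71
Union dues: $163.48
Total deductions = $227.07 + $104.10 + $61.72 + $18.28 + $13.71 + $163.48 = $588.36
Net pay = $2,284.38 − $588.36 = $1,696.02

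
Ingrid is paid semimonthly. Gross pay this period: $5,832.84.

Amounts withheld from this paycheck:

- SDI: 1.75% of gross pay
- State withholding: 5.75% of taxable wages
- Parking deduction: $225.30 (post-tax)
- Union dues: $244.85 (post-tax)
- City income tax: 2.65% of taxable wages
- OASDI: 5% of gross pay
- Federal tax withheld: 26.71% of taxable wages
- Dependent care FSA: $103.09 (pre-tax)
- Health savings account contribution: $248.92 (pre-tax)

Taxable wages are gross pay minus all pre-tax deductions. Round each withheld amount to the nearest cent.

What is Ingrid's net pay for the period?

$2,692.65

Health savings account contribution: $248.92
Dependent care FSA: $103.09
Pre-tax total = $248.92 + $103.09 = $352.01
Taxable wages = $5,832.84 − $352.01 = $5,480.83
Federal tax withheld: $5,480.83 × 0.2671 = $1,463.93
State withholding: $5,480.83 × 0.0575 = $315.15
City income tax: $5,480.83 × 0.0265 = $145.24
SDI: $5,832.84 × 0.0175 = $102.07
OASDI: $5,832.84 × 0.05 = $291.64
Parking deduction: $225.30
Union dues: $244.85
Total deductions = $248.92 + $103.09 + $1,463.93 + $315.15 + $145.24 + $102.07 + $291.64 + $225.30 + $244.85 = $3,140.19
Net pay = $5,832.84 − $3,140.19 = $2,692.65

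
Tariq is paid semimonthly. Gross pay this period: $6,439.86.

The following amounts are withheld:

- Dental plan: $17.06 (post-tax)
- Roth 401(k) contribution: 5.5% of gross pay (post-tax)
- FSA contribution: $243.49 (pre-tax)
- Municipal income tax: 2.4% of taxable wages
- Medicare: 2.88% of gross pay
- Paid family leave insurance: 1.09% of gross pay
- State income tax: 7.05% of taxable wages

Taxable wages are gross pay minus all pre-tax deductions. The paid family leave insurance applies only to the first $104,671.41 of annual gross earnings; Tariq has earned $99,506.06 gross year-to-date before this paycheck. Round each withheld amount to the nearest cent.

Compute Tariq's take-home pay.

$4,997.80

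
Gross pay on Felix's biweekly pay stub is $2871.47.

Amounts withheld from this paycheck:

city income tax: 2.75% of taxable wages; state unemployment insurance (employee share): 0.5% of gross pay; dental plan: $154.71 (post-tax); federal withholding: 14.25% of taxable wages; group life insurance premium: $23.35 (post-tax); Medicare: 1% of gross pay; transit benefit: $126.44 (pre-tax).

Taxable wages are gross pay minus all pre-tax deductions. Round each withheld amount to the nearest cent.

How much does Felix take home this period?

Transit benefit: $126.44
Taxable wages = $2871.47 − $126.44 = $2745.03
Federal withholding: $2745.03 × 0.1425 = $391.17
City income tax: $2745.03 × 0.0275 = $75.49
Medicare: $2871.47 × 0.01 = $28.71
State unemployment insurance (employee share): $2871.47 × 0.005 = $14.36
Dental plan: $154.71
Group life insurance premium: $23.35
Total deductions = $126.44 + $391.17 + $75.49 + $28.71 + $14.36 + $154.71 + $23.35 = $814.23
Net pay = $2871.47 − $814.23 = $2057.24

$2057.24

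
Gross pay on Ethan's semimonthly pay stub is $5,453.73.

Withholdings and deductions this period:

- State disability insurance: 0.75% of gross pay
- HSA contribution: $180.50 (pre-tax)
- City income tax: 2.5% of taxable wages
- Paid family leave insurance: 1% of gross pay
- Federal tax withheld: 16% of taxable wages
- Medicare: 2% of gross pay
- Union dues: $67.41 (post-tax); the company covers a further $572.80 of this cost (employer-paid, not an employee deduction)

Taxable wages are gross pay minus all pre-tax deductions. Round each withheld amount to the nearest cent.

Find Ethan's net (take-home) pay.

HSA contribution: $180.50
Taxable wages = $5,453.73 − $180.50 = $5,273.23
City income tax: $5,273.23 × 0.025 = $131.83
Federal tax withheld: $5,273.23 × 0.16 = $843.72
State disability insurance: $5,453.73 × 0.0075 = $40.90
Medicare: $5,453.73 × 0.02 = $109.07
Paid family leave insurance: $5,453.73 × 0.01 = $54.54
Union dues: $67.41
(Employer's $572.80 toward union dues is not withheld from the employee.)
Total deductions = $180.50 + $131.83 + $843.72 + $40.90 + $109.07 + $54.54 + $67.41 = $1,427.97
Net pay = $5,453.73 − $1,427.97 = $4,025.76

$4,025.76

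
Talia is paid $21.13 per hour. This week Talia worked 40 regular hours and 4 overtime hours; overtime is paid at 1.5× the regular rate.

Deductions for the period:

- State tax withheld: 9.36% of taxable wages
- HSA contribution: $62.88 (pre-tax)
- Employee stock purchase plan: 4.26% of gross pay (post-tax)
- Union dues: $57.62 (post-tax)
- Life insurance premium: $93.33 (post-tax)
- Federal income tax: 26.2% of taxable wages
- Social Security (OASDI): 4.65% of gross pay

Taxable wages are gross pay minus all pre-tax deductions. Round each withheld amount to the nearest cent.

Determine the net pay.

Regular pay: 40 × $21.13 = $845.20
Overtime pay: 4 × $21.13 × 1.5 = $126.78
Gross pay = $845.20 + $126.78 = $971.98
HSA contribution: $62.88
Taxable wages = $971.98 − $62.88 = $909.10
Federal income tax: $909.10 × 0.262 = $238.18
State tax withheld: $909.10 × 0.0936 = $85.09
Social Security (OASDI): $971.98 × 0.0465 = $45.20
Employee stock purchase plan: $971.98 × 0.0426 = $41.41
Union dues: $57.62
Life insurance premium: $93.33
Total deductions = $62.88 + $238.18 + $85.09 + $45.20 + $41.41 + $57.62 + $93.33 = $623.71
Net pay = $971.98 − $623.71 = $348.27

$348.27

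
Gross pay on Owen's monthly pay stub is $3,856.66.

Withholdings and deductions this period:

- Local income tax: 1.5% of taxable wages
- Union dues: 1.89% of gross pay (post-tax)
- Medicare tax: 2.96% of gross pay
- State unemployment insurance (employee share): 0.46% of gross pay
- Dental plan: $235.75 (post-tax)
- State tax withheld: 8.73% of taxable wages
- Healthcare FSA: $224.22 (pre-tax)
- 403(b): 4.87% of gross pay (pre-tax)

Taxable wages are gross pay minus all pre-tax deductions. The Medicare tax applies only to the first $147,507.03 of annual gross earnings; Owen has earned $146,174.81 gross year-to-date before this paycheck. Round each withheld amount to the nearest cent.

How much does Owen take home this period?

$2,726.42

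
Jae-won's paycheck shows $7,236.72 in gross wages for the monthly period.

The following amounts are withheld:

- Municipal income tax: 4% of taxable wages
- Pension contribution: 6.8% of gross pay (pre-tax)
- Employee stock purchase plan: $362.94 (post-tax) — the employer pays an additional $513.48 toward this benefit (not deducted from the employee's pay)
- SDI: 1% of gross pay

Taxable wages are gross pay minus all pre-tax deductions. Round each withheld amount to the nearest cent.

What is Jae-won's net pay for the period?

$6,039.53

Pension contribution: $7,236.72 × 0.068 = $492.10
Taxable wages = $7,236.72 − $492.10 = $6,744.62
Municipal income tax: $6,744.62 × 0.04 = $269.78
SDI: $7,236.72 × 0.01 = $72.37
Employee stock purchase plan: $362.94
(Employer's $513.48 toward employee stock purchase plan is not withheld from the employee.)
Total deductions = $492.10 + $269.78 + $72.37 + $362.94 = $1,197.19
Net pay = $7,236.72 − $1,197.19 = $6,039.53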